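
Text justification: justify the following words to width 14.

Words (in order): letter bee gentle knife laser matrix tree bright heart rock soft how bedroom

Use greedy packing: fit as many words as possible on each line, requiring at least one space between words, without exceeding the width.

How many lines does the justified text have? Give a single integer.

Line 1: ['letter', 'bee'] (min_width=10, slack=4)
Line 2: ['gentle', 'knife'] (min_width=12, slack=2)
Line 3: ['laser', 'matrix'] (min_width=12, slack=2)
Line 4: ['tree', 'bright'] (min_width=11, slack=3)
Line 5: ['heart', 'rock'] (min_width=10, slack=4)
Line 6: ['soft', 'how'] (min_width=8, slack=6)
Line 7: ['bedroom'] (min_width=7, slack=7)
Total lines: 7

Answer: 7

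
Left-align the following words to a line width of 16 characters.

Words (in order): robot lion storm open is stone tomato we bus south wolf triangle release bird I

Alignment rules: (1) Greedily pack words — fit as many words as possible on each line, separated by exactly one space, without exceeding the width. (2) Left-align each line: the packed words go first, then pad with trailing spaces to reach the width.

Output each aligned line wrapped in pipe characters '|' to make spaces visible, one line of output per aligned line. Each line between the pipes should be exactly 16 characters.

Answer: |robot lion storm|
|open is stone   |
|tomato we bus   |
|south wolf      |
|triangle release|
|bird I          |

Derivation:
Line 1: ['robot', 'lion', 'storm'] (min_width=16, slack=0)
Line 2: ['open', 'is', 'stone'] (min_width=13, slack=3)
Line 3: ['tomato', 'we', 'bus'] (min_width=13, slack=3)
Line 4: ['south', 'wolf'] (min_width=10, slack=6)
Line 5: ['triangle', 'release'] (min_width=16, slack=0)
Line 6: ['bird', 'I'] (min_width=6, slack=10)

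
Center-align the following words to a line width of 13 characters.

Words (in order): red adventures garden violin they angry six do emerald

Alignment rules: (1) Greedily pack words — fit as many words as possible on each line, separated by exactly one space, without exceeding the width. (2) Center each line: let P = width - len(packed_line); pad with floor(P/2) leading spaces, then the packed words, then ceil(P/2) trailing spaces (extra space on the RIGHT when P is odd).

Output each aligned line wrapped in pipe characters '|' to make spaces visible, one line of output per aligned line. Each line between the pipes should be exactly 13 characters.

Line 1: ['red'] (min_width=3, slack=10)
Line 2: ['adventures'] (min_width=10, slack=3)
Line 3: ['garden', 'violin'] (min_width=13, slack=0)
Line 4: ['they', 'angry'] (min_width=10, slack=3)
Line 5: ['six', 'do'] (min_width=6, slack=7)
Line 6: ['emerald'] (min_width=7, slack=6)

Answer: |     red     |
| adventures  |
|garden violin|
| they angry  |
|   six do    |
|   emerald   |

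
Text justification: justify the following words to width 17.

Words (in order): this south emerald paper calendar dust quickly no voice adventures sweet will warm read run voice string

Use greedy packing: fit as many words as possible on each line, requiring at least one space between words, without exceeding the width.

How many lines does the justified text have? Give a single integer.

Line 1: ['this', 'south'] (min_width=10, slack=7)
Line 2: ['emerald', 'paper'] (min_width=13, slack=4)
Line 3: ['calendar', 'dust'] (min_width=13, slack=4)
Line 4: ['quickly', 'no', 'voice'] (min_width=16, slack=1)
Line 5: ['adventures', 'sweet'] (min_width=16, slack=1)
Line 6: ['will', 'warm', 'read'] (min_width=14, slack=3)
Line 7: ['run', 'voice', 'string'] (min_width=16, slack=1)
Total lines: 7

Answer: 7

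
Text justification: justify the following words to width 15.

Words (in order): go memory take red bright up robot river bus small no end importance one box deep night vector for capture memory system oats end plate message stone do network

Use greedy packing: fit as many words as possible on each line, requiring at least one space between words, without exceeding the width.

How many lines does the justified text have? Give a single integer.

Line 1: ['go', 'memory', 'take'] (min_width=14, slack=1)
Line 2: ['red', 'bright', 'up'] (min_width=13, slack=2)
Line 3: ['robot', 'river', 'bus'] (min_width=15, slack=0)
Line 4: ['small', 'no', 'end'] (min_width=12, slack=3)
Line 5: ['importance', 'one'] (min_width=14, slack=1)
Line 6: ['box', 'deep', 'night'] (min_width=14, slack=1)
Line 7: ['vector', 'for'] (min_width=10, slack=5)
Line 8: ['capture', 'memory'] (min_width=14, slack=1)
Line 9: ['system', 'oats', 'end'] (min_width=15, slack=0)
Line 10: ['plate', 'message'] (min_width=13, slack=2)
Line 11: ['stone', 'do'] (min_width=8, slack=7)
Line 12: ['network'] (min_width=7, slack=8)
Total lines: 12

Answer: 12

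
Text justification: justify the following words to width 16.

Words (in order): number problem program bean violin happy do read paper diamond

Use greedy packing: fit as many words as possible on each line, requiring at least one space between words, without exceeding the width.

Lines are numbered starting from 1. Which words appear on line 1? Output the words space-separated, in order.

Line 1: ['number', 'problem'] (min_width=14, slack=2)
Line 2: ['program', 'bean'] (min_width=12, slack=4)
Line 3: ['violin', 'happy', 'do'] (min_width=15, slack=1)
Line 4: ['read', 'paper'] (min_width=10, slack=6)
Line 5: ['diamond'] (min_width=7, slack=9)

Answer: number problem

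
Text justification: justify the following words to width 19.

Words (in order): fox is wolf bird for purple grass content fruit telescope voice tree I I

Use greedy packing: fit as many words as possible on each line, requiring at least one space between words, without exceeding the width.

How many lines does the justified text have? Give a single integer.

Line 1: ['fox', 'is', 'wolf', 'bird'] (min_width=16, slack=3)
Line 2: ['for', 'purple', 'grass'] (min_width=16, slack=3)
Line 3: ['content', 'fruit'] (min_width=13, slack=6)
Line 4: ['telescope', 'voice'] (min_width=15, slack=4)
Line 5: ['tree', 'I', 'I'] (min_width=8, slack=11)
Total lines: 5

Answer: 5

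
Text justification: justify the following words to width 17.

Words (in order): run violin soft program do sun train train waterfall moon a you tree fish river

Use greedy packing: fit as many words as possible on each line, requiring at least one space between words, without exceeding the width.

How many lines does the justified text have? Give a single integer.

Line 1: ['run', 'violin', 'soft'] (min_width=15, slack=2)
Line 2: ['program', 'do', 'sun'] (min_width=14, slack=3)
Line 3: ['train', 'train'] (min_width=11, slack=6)
Line 4: ['waterfall', 'moon', 'a'] (min_width=16, slack=1)
Line 5: ['you', 'tree', 'fish'] (min_width=13, slack=4)
Line 6: ['river'] (min_width=5, slack=12)
Total lines: 6

Answer: 6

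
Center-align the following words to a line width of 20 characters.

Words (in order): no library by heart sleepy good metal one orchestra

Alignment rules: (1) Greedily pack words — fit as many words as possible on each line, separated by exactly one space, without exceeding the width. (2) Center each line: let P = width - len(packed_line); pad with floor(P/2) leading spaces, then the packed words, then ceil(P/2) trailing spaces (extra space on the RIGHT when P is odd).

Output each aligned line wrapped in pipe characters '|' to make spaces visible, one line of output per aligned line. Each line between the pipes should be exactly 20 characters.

Answer: |no library by heart |
| sleepy good metal  |
|   one orchestra    |

Derivation:
Line 1: ['no', 'library', 'by', 'heart'] (min_width=19, slack=1)
Line 2: ['sleepy', 'good', 'metal'] (min_width=17, slack=3)
Line 3: ['one', 'orchestra'] (min_width=13, slack=7)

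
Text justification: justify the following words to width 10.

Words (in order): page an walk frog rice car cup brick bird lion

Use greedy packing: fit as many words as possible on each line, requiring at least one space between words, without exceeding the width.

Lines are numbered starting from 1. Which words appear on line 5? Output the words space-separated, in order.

Line 1: ['page', 'an'] (min_width=7, slack=3)
Line 2: ['walk', 'frog'] (min_width=9, slack=1)
Line 3: ['rice', 'car'] (min_width=8, slack=2)
Line 4: ['cup', 'brick'] (min_width=9, slack=1)
Line 5: ['bird', 'lion'] (min_width=9, slack=1)

Answer: bird lion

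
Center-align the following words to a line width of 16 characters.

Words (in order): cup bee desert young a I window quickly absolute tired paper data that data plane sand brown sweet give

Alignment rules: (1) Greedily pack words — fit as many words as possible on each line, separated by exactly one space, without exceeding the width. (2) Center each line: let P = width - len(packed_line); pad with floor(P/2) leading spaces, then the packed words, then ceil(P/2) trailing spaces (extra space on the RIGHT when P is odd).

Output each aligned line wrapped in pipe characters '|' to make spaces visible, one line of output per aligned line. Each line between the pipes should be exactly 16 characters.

Line 1: ['cup', 'bee', 'desert'] (min_width=14, slack=2)
Line 2: ['young', 'a', 'I', 'window'] (min_width=16, slack=0)
Line 3: ['quickly', 'absolute'] (min_width=16, slack=0)
Line 4: ['tired', 'paper', 'data'] (min_width=16, slack=0)
Line 5: ['that', 'data', 'plane'] (min_width=15, slack=1)
Line 6: ['sand', 'brown', 'sweet'] (min_width=16, slack=0)
Line 7: ['give'] (min_width=4, slack=12)

Answer: | cup bee desert |
|young a I window|
|quickly absolute|
|tired paper data|
|that data plane |
|sand brown sweet|
|      give      |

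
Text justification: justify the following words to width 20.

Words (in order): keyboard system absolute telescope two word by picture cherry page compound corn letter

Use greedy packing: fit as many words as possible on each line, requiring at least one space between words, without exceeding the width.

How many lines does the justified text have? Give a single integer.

Answer: 5

Derivation:
Line 1: ['keyboard', 'system'] (min_width=15, slack=5)
Line 2: ['absolute', 'telescope'] (min_width=18, slack=2)
Line 3: ['two', 'word', 'by', 'picture'] (min_width=19, slack=1)
Line 4: ['cherry', 'page', 'compound'] (min_width=20, slack=0)
Line 5: ['corn', 'letter'] (min_width=11, slack=9)
Total lines: 5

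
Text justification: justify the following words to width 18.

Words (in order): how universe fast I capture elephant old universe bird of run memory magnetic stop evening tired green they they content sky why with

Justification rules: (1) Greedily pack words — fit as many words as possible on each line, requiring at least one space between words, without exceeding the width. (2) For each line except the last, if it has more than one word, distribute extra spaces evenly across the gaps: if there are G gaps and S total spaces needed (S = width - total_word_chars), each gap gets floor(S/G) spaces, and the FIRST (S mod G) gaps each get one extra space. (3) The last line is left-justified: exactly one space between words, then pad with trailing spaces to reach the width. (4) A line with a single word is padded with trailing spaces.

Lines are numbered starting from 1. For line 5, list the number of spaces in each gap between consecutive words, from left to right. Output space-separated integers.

Answer: 6

Derivation:
Line 1: ['how', 'universe', 'fast'] (min_width=17, slack=1)
Line 2: ['I', 'capture', 'elephant'] (min_width=18, slack=0)
Line 3: ['old', 'universe', 'bird'] (min_width=17, slack=1)
Line 4: ['of', 'run', 'memory'] (min_width=13, slack=5)
Line 5: ['magnetic', 'stop'] (min_width=13, slack=5)
Line 6: ['evening', 'tired'] (min_width=13, slack=5)
Line 7: ['green', 'they', 'they'] (min_width=15, slack=3)
Line 8: ['content', 'sky', 'why'] (min_width=15, slack=3)
Line 9: ['with'] (min_width=4, slack=14)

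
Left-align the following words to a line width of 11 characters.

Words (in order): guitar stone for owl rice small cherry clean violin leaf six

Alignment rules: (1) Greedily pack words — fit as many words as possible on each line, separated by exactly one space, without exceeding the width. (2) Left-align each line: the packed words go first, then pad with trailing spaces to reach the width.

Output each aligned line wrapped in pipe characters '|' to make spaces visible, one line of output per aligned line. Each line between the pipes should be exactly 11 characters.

Answer: |guitar     |
|stone for  |
|owl rice   |
|small      |
|cherry     |
|clean      |
|violin leaf|
|six        |

Derivation:
Line 1: ['guitar'] (min_width=6, slack=5)
Line 2: ['stone', 'for'] (min_width=9, slack=2)
Line 3: ['owl', 'rice'] (min_width=8, slack=3)
Line 4: ['small'] (min_width=5, slack=6)
Line 5: ['cherry'] (min_width=6, slack=5)
Line 6: ['clean'] (min_width=5, slack=6)
Line 7: ['violin', 'leaf'] (min_width=11, slack=0)
Line 8: ['six'] (min_width=3, slack=8)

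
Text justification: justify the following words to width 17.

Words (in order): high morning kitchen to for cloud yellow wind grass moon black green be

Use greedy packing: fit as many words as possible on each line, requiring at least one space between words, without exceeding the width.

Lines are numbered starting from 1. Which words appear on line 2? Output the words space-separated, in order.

Line 1: ['high', 'morning'] (min_width=12, slack=5)
Line 2: ['kitchen', 'to', 'for'] (min_width=14, slack=3)
Line 3: ['cloud', 'yellow', 'wind'] (min_width=17, slack=0)
Line 4: ['grass', 'moon', 'black'] (min_width=16, slack=1)
Line 5: ['green', 'be'] (min_width=8, slack=9)

Answer: kitchen to for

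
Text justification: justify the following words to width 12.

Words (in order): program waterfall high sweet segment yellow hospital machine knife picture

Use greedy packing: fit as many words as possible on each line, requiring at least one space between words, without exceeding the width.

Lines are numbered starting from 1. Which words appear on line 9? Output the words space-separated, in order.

Line 1: ['program'] (min_width=7, slack=5)
Line 2: ['waterfall'] (min_width=9, slack=3)
Line 3: ['high', 'sweet'] (min_width=10, slack=2)
Line 4: ['segment'] (min_width=7, slack=5)
Line 5: ['yellow'] (min_width=6, slack=6)
Line 6: ['hospital'] (min_width=8, slack=4)
Line 7: ['machine'] (min_width=7, slack=5)
Line 8: ['knife'] (min_width=5, slack=7)
Line 9: ['picture'] (min_width=7, slack=5)

Answer: picture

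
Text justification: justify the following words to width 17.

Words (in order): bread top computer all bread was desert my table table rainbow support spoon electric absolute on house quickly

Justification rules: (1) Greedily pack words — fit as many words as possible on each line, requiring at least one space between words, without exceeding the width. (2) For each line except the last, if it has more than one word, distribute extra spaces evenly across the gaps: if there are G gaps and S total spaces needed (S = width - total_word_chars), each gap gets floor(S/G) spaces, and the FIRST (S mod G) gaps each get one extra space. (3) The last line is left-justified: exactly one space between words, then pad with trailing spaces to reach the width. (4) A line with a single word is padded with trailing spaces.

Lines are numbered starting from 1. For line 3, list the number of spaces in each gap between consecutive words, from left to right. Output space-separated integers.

Answer: 2 1

Derivation:
Line 1: ['bread', 'top'] (min_width=9, slack=8)
Line 2: ['computer', 'all'] (min_width=12, slack=5)
Line 3: ['bread', 'was', 'desert'] (min_width=16, slack=1)
Line 4: ['my', 'table', 'table'] (min_width=14, slack=3)
Line 5: ['rainbow', 'support'] (min_width=15, slack=2)
Line 6: ['spoon', 'electric'] (min_width=14, slack=3)
Line 7: ['absolute', 'on', 'house'] (min_width=17, slack=0)
Line 8: ['quickly'] (min_width=7, slack=10)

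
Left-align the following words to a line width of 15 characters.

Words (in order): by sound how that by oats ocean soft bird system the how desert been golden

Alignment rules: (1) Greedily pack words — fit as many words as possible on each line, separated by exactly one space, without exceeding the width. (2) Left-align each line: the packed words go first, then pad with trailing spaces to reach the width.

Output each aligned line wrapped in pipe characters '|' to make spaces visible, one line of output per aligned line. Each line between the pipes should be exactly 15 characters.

Line 1: ['by', 'sound', 'how'] (min_width=12, slack=3)
Line 2: ['that', 'by', 'oats'] (min_width=12, slack=3)
Line 3: ['ocean', 'soft', 'bird'] (min_width=15, slack=0)
Line 4: ['system', 'the', 'how'] (min_width=14, slack=1)
Line 5: ['desert', 'been'] (min_width=11, slack=4)
Line 6: ['golden'] (min_width=6, slack=9)

Answer: |by sound how   |
|that by oats   |
|ocean soft bird|
|system the how |
|desert been    |
|golden         |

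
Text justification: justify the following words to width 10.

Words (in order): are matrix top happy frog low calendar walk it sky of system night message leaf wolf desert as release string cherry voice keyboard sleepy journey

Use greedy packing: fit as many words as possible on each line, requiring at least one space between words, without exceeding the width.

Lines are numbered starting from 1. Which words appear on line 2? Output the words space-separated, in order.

Line 1: ['are', 'matrix'] (min_width=10, slack=0)
Line 2: ['top', 'happy'] (min_width=9, slack=1)
Line 3: ['frog', 'low'] (min_width=8, slack=2)
Line 4: ['calendar'] (min_width=8, slack=2)
Line 5: ['walk', 'it'] (min_width=7, slack=3)
Line 6: ['sky', 'of'] (min_width=6, slack=4)
Line 7: ['system'] (min_width=6, slack=4)
Line 8: ['night'] (min_width=5, slack=5)
Line 9: ['message'] (min_width=7, slack=3)
Line 10: ['leaf', 'wolf'] (min_width=9, slack=1)
Line 11: ['desert', 'as'] (min_width=9, slack=1)
Line 12: ['release'] (min_width=7, slack=3)
Line 13: ['string'] (min_width=6, slack=4)
Line 14: ['cherry'] (min_width=6, slack=4)
Line 15: ['voice'] (min_width=5, slack=5)
Line 16: ['keyboard'] (min_width=8, slack=2)
Line 17: ['sleepy'] (min_width=6, slack=4)
Line 18: ['journey'] (min_width=7, slack=3)

Answer: top happy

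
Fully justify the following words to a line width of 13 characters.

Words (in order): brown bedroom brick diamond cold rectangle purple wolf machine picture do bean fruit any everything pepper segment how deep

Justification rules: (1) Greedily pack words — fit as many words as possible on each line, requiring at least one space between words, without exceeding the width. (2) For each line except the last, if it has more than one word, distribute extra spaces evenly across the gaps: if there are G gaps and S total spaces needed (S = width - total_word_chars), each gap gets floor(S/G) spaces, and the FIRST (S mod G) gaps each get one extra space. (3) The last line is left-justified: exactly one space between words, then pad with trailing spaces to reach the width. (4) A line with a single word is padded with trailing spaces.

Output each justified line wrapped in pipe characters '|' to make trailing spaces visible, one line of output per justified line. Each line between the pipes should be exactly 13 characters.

Answer: |brown bedroom|
|brick diamond|
|cold         |
|rectangle    |
|purple   wolf|
|machine      |
|picture    do|
|bean    fruit|
|any          |
|everything   |
|pepper       |
|segment   how|
|deep         |

Derivation:
Line 1: ['brown', 'bedroom'] (min_width=13, slack=0)
Line 2: ['brick', 'diamond'] (min_width=13, slack=0)
Line 3: ['cold'] (min_width=4, slack=9)
Line 4: ['rectangle'] (min_width=9, slack=4)
Line 5: ['purple', 'wolf'] (min_width=11, slack=2)
Line 6: ['machine'] (min_width=7, slack=6)
Line 7: ['picture', 'do'] (min_width=10, slack=3)
Line 8: ['bean', 'fruit'] (min_width=10, slack=3)
Line 9: ['any'] (min_width=3, slack=10)
Line 10: ['everything'] (min_width=10, slack=3)
Line 11: ['pepper'] (min_width=6, slack=7)
Line 12: ['segment', 'how'] (min_width=11, slack=2)
Line 13: ['deep'] (min_width=4, slack=9)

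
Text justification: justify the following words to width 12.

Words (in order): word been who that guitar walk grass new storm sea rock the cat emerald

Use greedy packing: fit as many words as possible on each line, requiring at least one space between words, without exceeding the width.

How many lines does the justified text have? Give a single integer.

Answer: 7

Derivation:
Line 1: ['word', 'been'] (min_width=9, slack=3)
Line 2: ['who', 'that'] (min_width=8, slack=4)
Line 3: ['guitar', 'walk'] (min_width=11, slack=1)
Line 4: ['grass', 'new'] (min_width=9, slack=3)
Line 5: ['storm', 'sea'] (min_width=9, slack=3)
Line 6: ['rock', 'the', 'cat'] (min_width=12, slack=0)
Line 7: ['emerald'] (min_width=7, slack=5)
Total lines: 7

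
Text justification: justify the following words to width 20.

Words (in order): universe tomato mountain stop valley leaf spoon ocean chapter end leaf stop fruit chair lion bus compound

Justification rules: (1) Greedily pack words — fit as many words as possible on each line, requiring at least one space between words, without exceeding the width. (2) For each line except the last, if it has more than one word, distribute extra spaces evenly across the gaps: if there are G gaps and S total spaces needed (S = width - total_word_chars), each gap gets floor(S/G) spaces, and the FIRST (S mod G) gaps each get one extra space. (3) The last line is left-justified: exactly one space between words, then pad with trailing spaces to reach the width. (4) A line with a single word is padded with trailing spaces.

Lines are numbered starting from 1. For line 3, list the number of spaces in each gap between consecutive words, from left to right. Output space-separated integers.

Answer: 3 3

Derivation:
Line 1: ['universe', 'tomato'] (min_width=15, slack=5)
Line 2: ['mountain', 'stop', 'valley'] (min_width=20, slack=0)
Line 3: ['leaf', 'spoon', 'ocean'] (min_width=16, slack=4)
Line 4: ['chapter', 'end', 'leaf'] (min_width=16, slack=4)
Line 5: ['stop', 'fruit', 'chair'] (min_width=16, slack=4)
Line 6: ['lion', 'bus', 'compound'] (min_width=17, slack=3)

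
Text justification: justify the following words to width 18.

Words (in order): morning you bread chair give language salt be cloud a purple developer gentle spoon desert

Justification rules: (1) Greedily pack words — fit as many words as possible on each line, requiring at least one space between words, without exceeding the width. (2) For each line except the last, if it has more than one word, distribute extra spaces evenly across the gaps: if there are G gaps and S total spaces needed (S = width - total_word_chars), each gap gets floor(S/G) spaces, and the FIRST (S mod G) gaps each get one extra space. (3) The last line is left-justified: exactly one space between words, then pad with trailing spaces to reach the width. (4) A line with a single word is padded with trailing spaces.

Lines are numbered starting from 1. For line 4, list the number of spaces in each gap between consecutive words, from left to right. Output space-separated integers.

Line 1: ['morning', 'you', 'bread'] (min_width=17, slack=1)
Line 2: ['chair', 'give'] (min_width=10, slack=8)
Line 3: ['language', 'salt', 'be'] (min_width=16, slack=2)
Line 4: ['cloud', 'a', 'purple'] (min_width=14, slack=4)
Line 5: ['developer', 'gentle'] (min_width=16, slack=2)
Line 6: ['spoon', 'desert'] (min_width=12, slack=6)

Answer: 3 3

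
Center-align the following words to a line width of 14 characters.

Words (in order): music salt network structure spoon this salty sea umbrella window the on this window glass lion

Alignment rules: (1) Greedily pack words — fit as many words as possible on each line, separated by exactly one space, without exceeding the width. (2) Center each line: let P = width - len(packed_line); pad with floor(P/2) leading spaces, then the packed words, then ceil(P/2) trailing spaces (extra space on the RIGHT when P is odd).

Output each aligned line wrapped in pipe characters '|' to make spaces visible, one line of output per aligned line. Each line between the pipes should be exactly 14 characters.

Answer: |  music salt  |
|   network    |
|  structure   |
|  spoon this  |
|  salty sea   |
|   umbrella   |
|window the on |
| this window  |
|  glass lion  |

Derivation:
Line 1: ['music', 'salt'] (min_width=10, slack=4)
Line 2: ['network'] (min_width=7, slack=7)
Line 3: ['structure'] (min_width=9, slack=5)
Line 4: ['spoon', 'this'] (min_width=10, slack=4)
Line 5: ['salty', 'sea'] (min_width=9, slack=5)
Line 6: ['umbrella'] (min_width=8, slack=6)
Line 7: ['window', 'the', 'on'] (min_width=13, slack=1)
Line 8: ['this', 'window'] (min_width=11, slack=3)
Line 9: ['glass', 'lion'] (min_width=10, slack=4)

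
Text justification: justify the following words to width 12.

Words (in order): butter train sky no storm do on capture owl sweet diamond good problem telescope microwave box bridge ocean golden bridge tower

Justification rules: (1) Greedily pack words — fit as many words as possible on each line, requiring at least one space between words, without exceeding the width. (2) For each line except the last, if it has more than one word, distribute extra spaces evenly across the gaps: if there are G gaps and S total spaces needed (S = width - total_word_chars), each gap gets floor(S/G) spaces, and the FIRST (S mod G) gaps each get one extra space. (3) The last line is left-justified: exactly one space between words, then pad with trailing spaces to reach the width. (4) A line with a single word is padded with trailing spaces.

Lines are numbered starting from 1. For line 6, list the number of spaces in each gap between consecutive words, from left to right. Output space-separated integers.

Line 1: ['butter', 'train'] (min_width=12, slack=0)
Line 2: ['sky', 'no', 'storm'] (min_width=12, slack=0)
Line 3: ['do', 'on'] (min_width=5, slack=7)
Line 4: ['capture', 'owl'] (min_width=11, slack=1)
Line 5: ['sweet'] (min_width=5, slack=7)
Line 6: ['diamond', 'good'] (min_width=12, slack=0)
Line 7: ['problem'] (min_width=7, slack=5)
Line 8: ['telescope'] (min_width=9, slack=3)
Line 9: ['microwave'] (min_width=9, slack=3)
Line 10: ['box', 'bridge'] (min_width=10, slack=2)
Line 11: ['ocean', 'golden'] (min_width=12, slack=0)
Line 12: ['bridge', 'tower'] (min_width=12, slack=0)

Answer: 1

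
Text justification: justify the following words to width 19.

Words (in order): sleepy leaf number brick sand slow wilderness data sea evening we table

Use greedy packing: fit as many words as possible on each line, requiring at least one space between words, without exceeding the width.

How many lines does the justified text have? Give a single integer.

Line 1: ['sleepy', 'leaf', 'number'] (min_width=18, slack=1)
Line 2: ['brick', 'sand', 'slow'] (min_width=15, slack=4)
Line 3: ['wilderness', 'data', 'sea'] (min_width=19, slack=0)
Line 4: ['evening', 'we', 'table'] (min_width=16, slack=3)
Total lines: 4

Answer: 4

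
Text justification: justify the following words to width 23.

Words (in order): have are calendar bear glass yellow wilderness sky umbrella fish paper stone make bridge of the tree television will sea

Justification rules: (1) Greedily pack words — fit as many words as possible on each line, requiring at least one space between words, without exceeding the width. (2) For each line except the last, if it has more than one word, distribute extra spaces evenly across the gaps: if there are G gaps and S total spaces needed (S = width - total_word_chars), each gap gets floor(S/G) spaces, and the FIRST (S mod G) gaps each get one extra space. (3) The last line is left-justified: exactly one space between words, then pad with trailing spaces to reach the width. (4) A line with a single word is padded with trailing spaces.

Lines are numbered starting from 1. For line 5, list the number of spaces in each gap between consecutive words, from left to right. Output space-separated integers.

Answer: 3 3

Derivation:
Line 1: ['have', 'are', 'calendar', 'bear'] (min_width=22, slack=1)
Line 2: ['glass', 'yellow', 'wilderness'] (min_width=23, slack=0)
Line 3: ['sky', 'umbrella', 'fish', 'paper'] (min_width=23, slack=0)
Line 4: ['stone', 'make', 'bridge', 'of'] (min_width=20, slack=3)
Line 5: ['the', 'tree', 'television'] (min_width=19, slack=4)
Line 6: ['will', 'sea'] (min_width=8, slack=15)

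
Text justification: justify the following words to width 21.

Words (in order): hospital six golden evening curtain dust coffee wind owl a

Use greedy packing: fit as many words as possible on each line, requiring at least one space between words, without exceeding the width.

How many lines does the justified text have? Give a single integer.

Answer: 3

Derivation:
Line 1: ['hospital', 'six', 'golden'] (min_width=19, slack=2)
Line 2: ['evening', 'curtain', 'dust'] (min_width=20, slack=1)
Line 3: ['coffee', 'wind', 'owl', 'a'] (min_width=17, slack=4)
Total lines: 3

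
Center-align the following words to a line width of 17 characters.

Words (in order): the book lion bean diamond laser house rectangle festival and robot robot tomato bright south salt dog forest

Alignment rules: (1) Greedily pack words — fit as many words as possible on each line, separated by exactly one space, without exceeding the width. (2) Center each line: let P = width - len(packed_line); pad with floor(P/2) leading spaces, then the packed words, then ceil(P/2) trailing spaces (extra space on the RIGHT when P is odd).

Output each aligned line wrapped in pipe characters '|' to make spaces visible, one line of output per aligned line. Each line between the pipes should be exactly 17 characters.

Answer: |  the book lion  |
|  bean diamond   |
|   laser house   |
|    rectangle    |
|  festival and   |
|   robot robot   |
|  tomato bright  |
| south salt dog  |
|     forest      |

Derivation:
Line 1: ['the', 'book', 'lion'] (min_width=13, slack=4)
Line 2: ['bean', 'diamond'] (min_width=12, slack=5)
Line 3: ['laser', 'house'] (min_width=11, slack=6)
Line 4: ['rectangle'] (min_width=9, slack=8)
Line 5: ['festival', 'and'] (min_width=12, slack=5)
Line 6: ['robot', 'robot'] (min_width=11, slack=6)
Line 7: ['tomato', 'bright'] (min_width=13, slack=4)
Line 8: ['south', 'salt', 'dog'] (min_width=14, slack=3)
Line 9: ['forest'] (min_width=6, slack=11)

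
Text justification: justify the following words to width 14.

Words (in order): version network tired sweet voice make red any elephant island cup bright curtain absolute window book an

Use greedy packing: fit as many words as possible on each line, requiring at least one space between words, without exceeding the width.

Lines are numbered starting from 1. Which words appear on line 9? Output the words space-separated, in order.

Line 1: ['version'] (min_width=7, slack=7)
Line 2: ['network', 'tired'] (min_width=13, slack=1)
Line 3: ['sweet', 'voice'] (min_width=11, slack=3)
Line 4: ['make', 'red', 'any'] (min_width=12, slack=2)
Line 5: ['elephant'] (min_width=8, slack=6)
Line 6: ['island', 'cup'] (min_width=10, slack=4)
Line 7: ['bright', 'curtain'] (min_width=14, slack=0)
Line 8: ['absolute'] (min_width=8, slack=6)
Line 9: ['window', 'book', 'an'] (min_width=14, slack=0)

Answer: window book an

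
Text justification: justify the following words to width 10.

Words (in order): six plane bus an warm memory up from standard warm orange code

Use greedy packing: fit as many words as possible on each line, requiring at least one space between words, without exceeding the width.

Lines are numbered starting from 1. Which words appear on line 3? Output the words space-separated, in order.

Answer: warm

Derivation:
Line 1: ['six', 'plane'] (min_width=9, slack=1)
Line 2: ['bus', 'an'] (min_width=6, slack=4)
Line 3: ['warm'] (min_width=4, slack=6)
Line 4: ['memory', 'up'] (min_width=9, slack=1)
Line 5: ['from'] (min_width=4, slack=6)
Line 6: ['standard'] (min_width=8, slack=2)
Line 7: ['warm'] (min_width=4, slack=6)
Line 8: ['orange'] (min_width=6, slack=4)
Line 9: ['code'] (min_width=4, slack=6)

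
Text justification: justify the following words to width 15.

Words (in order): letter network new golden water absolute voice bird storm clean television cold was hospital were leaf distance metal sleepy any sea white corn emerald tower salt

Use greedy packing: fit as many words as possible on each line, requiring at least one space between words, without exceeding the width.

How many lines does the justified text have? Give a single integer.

Answer: 13

Derivation:
Line 1: ['letter', 'network'] (min_width=14, slack=1)
Line 2: ['new', 'golden'] (min_width=10, slack=5)
Line 3: ['water', 'absolute'] (min_width=14, slack=1)
Line 4: ['voice', 'bird'] (min_width=10, slack=5)
Line 5: ['storm', 'clean'] (min_width=11, slack=4)
Line 6: ['television', 'cold'] (min_width=15, slack=0)
Line 7: ['was', 'hospital'] (min_width=12, slack=3)
Line 8: ['were', 'leaf'] (min_width=9, slack=6)
Line 9: ['distance', 'metal'] (min_width=14, slack=1)
Line 10: ['sleepy', 'any', 'sea'] (min_width=14, slack=1)
Line 11: ['white', 'corn'] (min_width=10, slack=5)
Line 12: ['emerald', 'tower'] (min_width=13, slack=2)
Line 13: ['salt'] (min_width=4, slack=11)
Total lines: 13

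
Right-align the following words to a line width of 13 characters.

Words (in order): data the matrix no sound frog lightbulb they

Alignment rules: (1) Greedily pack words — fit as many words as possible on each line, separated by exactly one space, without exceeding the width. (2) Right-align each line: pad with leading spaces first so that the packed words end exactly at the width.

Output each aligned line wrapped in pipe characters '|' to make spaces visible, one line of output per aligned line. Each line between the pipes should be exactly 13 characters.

Answer: |     data the|
|    matrix no|
|   sound frog|
|    lightbulb|
|         they|

Derivation:
Line 1: ['data', 'the'] (min_width=8, slack=5)
Line 2: ['matrix', 'no'] (min_width=9, slack=4)
Line 3: ['sound', 'frog'] (min_width=10, slack=3)
Line 4: ['lightbulb'] (min_width=9, slack=4)
Line 5: ['they'] (min_width=4, slack=9)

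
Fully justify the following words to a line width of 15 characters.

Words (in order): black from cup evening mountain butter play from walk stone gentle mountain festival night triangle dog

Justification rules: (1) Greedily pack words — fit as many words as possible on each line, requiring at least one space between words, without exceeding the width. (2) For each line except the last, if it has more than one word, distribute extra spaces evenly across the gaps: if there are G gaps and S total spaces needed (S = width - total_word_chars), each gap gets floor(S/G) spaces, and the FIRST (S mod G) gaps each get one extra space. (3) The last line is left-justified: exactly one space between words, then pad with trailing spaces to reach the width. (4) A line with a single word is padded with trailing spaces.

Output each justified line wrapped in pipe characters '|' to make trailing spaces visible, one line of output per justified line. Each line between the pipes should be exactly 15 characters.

Answer: |black  from cup|
|evening        |
|mountain butter|
|play  from walk|
|stone    gentle|
|mountain       |
|festival  night|
|triangle dog   |

Derivation:
Line 1: ['black', 'from', 'cup'] (min_width=14, slack=1)
Line 2: ['evening'] (min_width=7, slack=8)
Line 3: ['mountain', 'butter'] (min_width=15, slack=0)
Line 4: ['play', 'from', 'walk'] (min_width=14, slack=1)
Line 5: ['stone', 'gentle'] (min_width=12, slack=3)
Line 6: ['mountain'] (min_width=8, slack=7)
Line 7: ['festival', 'night'] (min_width=14, slack=1)
Line 8: ['triangle', 'dog'] (min_width=12, slack=3)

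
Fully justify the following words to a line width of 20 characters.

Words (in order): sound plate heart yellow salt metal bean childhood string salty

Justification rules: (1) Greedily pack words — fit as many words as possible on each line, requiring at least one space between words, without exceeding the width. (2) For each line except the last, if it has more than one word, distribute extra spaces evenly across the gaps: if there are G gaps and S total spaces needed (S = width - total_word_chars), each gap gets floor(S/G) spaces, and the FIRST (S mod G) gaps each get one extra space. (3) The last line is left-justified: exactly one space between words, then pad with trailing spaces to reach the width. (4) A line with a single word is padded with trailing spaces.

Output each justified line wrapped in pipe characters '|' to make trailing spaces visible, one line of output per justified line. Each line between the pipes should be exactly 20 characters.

Answer: |sound   plate  heart|
|yellow   salt  metal|
|bean       childhood|
|string salty        |

Derivation:
Line 1: ['sound', 'plate', 'heart'] (min_width=17, slack=3)
Line 2: ['yellow', 'salt', 'metal'] (min_width=17, slack=3)
Line 3: ['bean', 'childhood'] (min_width=14, slack=6)
Line 4: ['string', 'salty'] (min_width=12, slack=8)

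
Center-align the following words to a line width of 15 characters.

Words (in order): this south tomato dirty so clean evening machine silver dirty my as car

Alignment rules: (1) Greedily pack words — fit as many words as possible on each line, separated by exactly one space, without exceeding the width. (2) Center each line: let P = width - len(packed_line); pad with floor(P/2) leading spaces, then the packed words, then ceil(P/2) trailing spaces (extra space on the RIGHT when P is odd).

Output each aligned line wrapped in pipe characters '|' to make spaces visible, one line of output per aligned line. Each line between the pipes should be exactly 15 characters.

Answer: |  this south   |
|tomato dirty so|
| clean evening |
|machine silver |
|dirty my as car|

Derivation:
Line 1: ['this', 'south'] (min_width=10, slack=5)
Line 2: ['tomato', 'dirty', 'so'] (min_width=15, slack=0)
Line 3: ['clean', 'evening'] (min_width=13, slack=2)
Line 4: ['machine', 'silver'] (min_width=14, slack=1)
Line 5: ['dirty', 'my', 'as', 'car'] (min_width=15, slack=0)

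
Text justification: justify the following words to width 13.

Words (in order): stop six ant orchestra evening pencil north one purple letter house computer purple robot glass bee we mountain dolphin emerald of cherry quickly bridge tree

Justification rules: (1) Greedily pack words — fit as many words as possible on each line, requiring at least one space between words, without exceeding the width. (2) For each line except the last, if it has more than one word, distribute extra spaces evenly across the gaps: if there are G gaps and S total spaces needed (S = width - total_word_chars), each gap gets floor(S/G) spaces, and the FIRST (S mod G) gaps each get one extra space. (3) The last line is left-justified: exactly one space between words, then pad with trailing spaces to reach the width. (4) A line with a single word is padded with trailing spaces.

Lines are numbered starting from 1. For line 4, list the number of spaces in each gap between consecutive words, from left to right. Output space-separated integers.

Answer: 2

Derivation:
Line 1: ['stop', 'six', 'ant'] (min_width=12, slack=1)
Line 2: ['orchestra'] (min_width=9, slack=4)
Line 3: ['evening'] (min_width=7, slack=6)
Line 4: ['pencil', 'north'] (min_width=12, slack=1)
Line 5: ['one', 'purple'] (min_width=10, slack=3)
Line 6: ['letter', 'house'] (min_width=12, slack=1)
Line 7: ['computer'] (min_width=8, slack=5)
Line 8: ['purple', 'robot'] (min_width=12, slack=1)
Line 9: ['glass', 'bee', 'we'] (min_width=12, slack=1)
Line 10: ['mountain'] (min_width=8, slack=5)
Line 11: ['dolphin'] (min_width=7, slack=6)
Line 12: ['emerald', 'of'] (min_width=10, slack=3)
Line 13: ['cherry'] (min_width=6, slack=7)
Line 14: ['quickly'] (min_width=7, slack=6)
Line 15: ['bridge', 'tree'] (min_width=11, slack=2)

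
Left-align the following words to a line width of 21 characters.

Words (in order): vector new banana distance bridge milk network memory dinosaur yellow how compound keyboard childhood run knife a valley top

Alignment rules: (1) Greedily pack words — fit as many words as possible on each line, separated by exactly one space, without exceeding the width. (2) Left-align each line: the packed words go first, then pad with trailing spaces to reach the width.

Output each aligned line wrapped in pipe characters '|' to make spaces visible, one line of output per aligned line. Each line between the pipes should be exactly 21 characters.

Line 1: ['vector', 'new', 'banana'] (min_width=17, slack=4)
Line 2: ['distance', 'bridge', 'milk'] (min_width=20, slack=1)
Line 3: ['network', 'memory'] (min_width=14, slack=7)
Line 4: ['dinosaur', 'yellow', 'how'] (min_width=19, slack=2)
Line 5: ['compound', 'keyboard'] (min_width=17, slack=4)
Line 6: ['childhood', 'run', 'knife', 'a'] (min_width=21, slack=0)
Line 7: ['valley', 'top'] (min_width=10, slack=11)

Answer: |vector new banana    |
|distance bridge milk |
|network memory       |
|dinosaur yellow how  |
|compound keyboard    |
|childhood run knife a|
|valley top           |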